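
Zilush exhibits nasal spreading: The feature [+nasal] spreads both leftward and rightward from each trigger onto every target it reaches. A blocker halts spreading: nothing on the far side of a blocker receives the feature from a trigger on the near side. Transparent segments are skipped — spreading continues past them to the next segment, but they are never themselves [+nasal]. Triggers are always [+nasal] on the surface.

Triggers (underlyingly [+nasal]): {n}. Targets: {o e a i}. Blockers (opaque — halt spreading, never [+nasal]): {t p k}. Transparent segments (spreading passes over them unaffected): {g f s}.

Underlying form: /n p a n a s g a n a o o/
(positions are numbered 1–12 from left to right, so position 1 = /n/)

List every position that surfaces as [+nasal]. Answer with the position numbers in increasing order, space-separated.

1 3 4 5 8 9 10 11 12

From /n/ at 1 rightward: 2 /p/ blocks.
From /n/ at 1 leftward: word edge.
From /n/ at 4 rightward: 5 /a/ → [+nasal]; 6 /s/ transparent; 7 /g/ transparent; 8 /a/ → [+nasal]; 9 /n/ is itself a trigger — this domain ends here.
From /n/ at 4 leftward: 3 /a/ → [+nasal]; 2 /p/ blocks.
From /n/ at 9 rightward: 10 /a/ → [+nasal]; 11 /o/ → [+nasal]; 12 /o/ → [+nasal]; word edge.
From /n/ at 9 leftward: 8 /a/ → [+nasal]; 7 /g/ transparent; 6 /s/ transparent; 5 /a/ → [+nasal]; 4 /n/ is itself a trigger — this domain ends here.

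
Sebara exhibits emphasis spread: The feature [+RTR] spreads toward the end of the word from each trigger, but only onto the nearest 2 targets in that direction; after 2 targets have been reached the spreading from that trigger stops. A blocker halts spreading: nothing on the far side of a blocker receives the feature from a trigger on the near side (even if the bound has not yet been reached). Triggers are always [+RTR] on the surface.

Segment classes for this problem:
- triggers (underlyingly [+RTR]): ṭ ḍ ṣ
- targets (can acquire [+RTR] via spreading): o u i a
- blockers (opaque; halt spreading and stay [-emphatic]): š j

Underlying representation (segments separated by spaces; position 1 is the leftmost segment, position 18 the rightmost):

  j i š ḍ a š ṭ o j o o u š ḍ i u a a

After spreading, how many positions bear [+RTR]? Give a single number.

From /ḍ/ at 4 rightward: 5 /a/ → [+RTR]; 6 /š/ blocks.
From /ṭ/ at 7 rightward: 8 /o/ → [+RTR]; 9 /j/ blocks.
From /ḍ/ at 14 rightward: 15 /i/ → [+RTR]; 16 /u/ → [+RTR]; bound reached.
Targets with no active source: positions 2 10 11 12 17 18 stay [-emphatic].
[+RTR] positions on the surface: 4 5 7 8 14 15 16.

7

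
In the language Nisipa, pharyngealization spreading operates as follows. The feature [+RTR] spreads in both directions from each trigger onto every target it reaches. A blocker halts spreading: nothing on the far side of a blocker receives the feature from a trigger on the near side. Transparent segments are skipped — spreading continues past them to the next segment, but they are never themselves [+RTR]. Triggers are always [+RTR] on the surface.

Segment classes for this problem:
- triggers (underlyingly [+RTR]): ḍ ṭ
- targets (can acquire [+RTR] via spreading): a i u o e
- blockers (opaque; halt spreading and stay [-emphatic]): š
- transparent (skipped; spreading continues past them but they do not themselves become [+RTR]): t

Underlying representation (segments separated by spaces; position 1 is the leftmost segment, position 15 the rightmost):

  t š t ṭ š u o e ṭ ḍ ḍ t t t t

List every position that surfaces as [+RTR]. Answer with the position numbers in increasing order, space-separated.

From /ṭ/ at 4 rightward: 5 /š/ blocks.
From /ṭ/ at 4 leftward: 3 /t/ transparent; 2 /š/ blocks.
From /ṭ/ at 9 rightward: 10 /ḍ/ is itself a trigger — this domain ends here.
From /ṭ/ at 9 leftward: 8 /e/ → [+RTR]; 7 /o/ → [+RTR]; 6 /u/ → [+RTR]; 5 /š/ blocks.
From /ḍ/ at 10 rightward: 11 /ḍ/ is itself a trigger — this domain ends here.
From /ḍ/ at 10 leftward: 9 /ṭ/ is itself a trigger — this domain ends here.
From /ḍ/ at 11 rightward: 12 /t/ transparent; 13 /t/ transparent; 14 /t/ transparent; 15 /t/ transparent; word edge.
From /ḍ/ at 11 leftward: 10 /ḍ/ is itself a trigger — this domain ends here.

4 6 7 8 9 10 11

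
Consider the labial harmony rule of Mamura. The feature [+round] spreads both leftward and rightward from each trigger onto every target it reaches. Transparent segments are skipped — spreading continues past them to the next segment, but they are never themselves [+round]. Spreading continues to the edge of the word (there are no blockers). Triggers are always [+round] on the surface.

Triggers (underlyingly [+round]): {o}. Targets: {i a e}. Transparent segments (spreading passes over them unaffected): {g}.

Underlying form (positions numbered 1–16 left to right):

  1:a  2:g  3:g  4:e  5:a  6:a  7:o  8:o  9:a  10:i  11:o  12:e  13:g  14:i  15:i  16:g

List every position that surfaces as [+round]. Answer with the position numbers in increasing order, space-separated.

1 4 5 6 7 8 9 10 11 12 14 15

From /o/ at 7 rightward: 8 /o/ is itself a trigger — this domain ends here.
From /o/ at 7 leftward: 6 /a/ → [+round]; 5 /a/ → [+round]; 4 /e/ → [+round]; 3 /g/ transparent; 2 /g/ transparent; 1 /a/ → [+round]; word edge.
From /o/ at 8 rightward: 9 /a/ → [+round]; 10 /i/ → [+round]; 11 /o/ is itself a trigger — this domain ends here.
From /o/ at 8 leftward: 7 /o/ is itself a trigger — this domain ends here.
From /o/ at 11 rightward: 12 /e/ → [+round]; 13 /g/ transparent; 14 /i/ → [+round]; 15 /i/ → [+round]; 16 /g/ transparent; word edge.
From /o/ at 11 leftward: 10 /i/ → [+round]; 9 /a/ → [+round]; 8 /o/ is itself a trigger — this domain ends here.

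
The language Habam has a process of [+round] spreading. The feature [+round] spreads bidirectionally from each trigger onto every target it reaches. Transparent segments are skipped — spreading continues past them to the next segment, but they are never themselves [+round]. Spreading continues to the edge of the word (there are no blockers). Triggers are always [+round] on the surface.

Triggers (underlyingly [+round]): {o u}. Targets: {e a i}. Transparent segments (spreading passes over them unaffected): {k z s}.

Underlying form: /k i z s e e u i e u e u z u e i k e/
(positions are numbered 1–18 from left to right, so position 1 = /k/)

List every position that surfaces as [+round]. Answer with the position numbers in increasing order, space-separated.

2 5 6 7 8 9 10 11 12 14 15 16 18

From /u/ at 7 rightward: 8 /i/ → [+round]; 9 /e/ → [+round]; 10 /u/ is itself a trigger — this domain ends here.
From /u/ at 7 leftward: 6 /e/ → [+round]; 5 /e/ → [+round]; 4 /s/ transparent; 3 /z/ transparent; 2 /i/ → [+round]; 1 /k/ transparent; word edge.
From /u/ at 10 rightward: 11 /e/ → [+round]; 12 /u/ is itself a trigger — this domain ends here.
From /u/ at 10 leftward: 9 /e/ → [+round]; 8 /i/ → [+round]; 7 /u/ is itself a trigger — this domain ends here.
From /u/ at 12 rightward: 13 /z/ transparent; 14 /u/ is itself a trigger — this domain ends here.
From /u/ at 12 leftward: 11 /e/ → [+round]; 10 /u/ is itself a trigger — this domain ends here.
From /u/ at 14 rightward: 15 /e/ → [+round]; 16 /i/ → [+round]; 17 /k/ transparent; 18 /e/ → [+round]; word edge.
From /u/ at 14 leftward: 13 /z/ transparent; 12 /u/ is itself a trigger — this domain ends here.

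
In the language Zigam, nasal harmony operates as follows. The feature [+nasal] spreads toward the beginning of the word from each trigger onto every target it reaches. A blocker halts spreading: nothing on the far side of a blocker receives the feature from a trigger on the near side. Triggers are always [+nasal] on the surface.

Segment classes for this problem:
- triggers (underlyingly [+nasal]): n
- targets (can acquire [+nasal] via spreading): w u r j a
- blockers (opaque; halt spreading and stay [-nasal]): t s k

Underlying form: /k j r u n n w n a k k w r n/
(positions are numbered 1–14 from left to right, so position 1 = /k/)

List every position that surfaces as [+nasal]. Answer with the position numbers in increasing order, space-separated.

From /n/ at 5 leftward: 4 /u/ → [+nasal]; 3 /r/ → [+nasal]; 2 /j/ → [+nasal]; 1 /k/ blocks.
From /n/ at 6 leftward: 5 /n/ is itself a trigger — this domain ends here.
From /n/ at 8 leftward: 7 /w/ → [+nasal]; 6 /n/ is itself a trigger — this domain ends here.
From /n/ at 14 leftward: 13 /r/ → [+nasal]; 12 /w/ → [+nasal]; 11 /k/ blocks.
Target with no active source: position 9 stays [-nasal].

2 3 4 5 6 7 8 12 13 14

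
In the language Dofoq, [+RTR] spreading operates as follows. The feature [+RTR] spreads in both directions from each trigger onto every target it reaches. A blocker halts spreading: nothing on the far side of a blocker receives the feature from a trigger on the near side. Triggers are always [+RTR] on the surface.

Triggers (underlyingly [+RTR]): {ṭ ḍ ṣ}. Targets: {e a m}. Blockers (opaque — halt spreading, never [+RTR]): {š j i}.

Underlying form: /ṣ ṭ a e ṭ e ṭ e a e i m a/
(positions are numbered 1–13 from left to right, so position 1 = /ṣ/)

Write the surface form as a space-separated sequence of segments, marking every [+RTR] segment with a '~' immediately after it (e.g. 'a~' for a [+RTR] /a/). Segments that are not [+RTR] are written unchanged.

ṣ~ ṭ~ a~ e~ ṭ~ e~ ṭ~ e~ a~ e~ i m a

From /ṣ/ at 1 rightward: 2 /ṭ/ is itself a trigger — this domain ends here.
From /ṣ/ at 1 leftward: word edge.
From /ṭ/ at 2 rightward: 3 /a/ → [+RTR]; 4 /e/ → [+RTR]; 5 /ṭ/ is itself a trigger — this domain ends here.
From /ṭ/ at 2 leftward: 1 /ṣ/ is itself a trigger — this domain ends here.
From /ṭ/ at 5 rightward: 6 /e/ → [+RTR]; 7 /ṭ/ is itself a trigger — this domain ends here.
From /ṭ/ at 5 leftward: 4 /e/ → [+RTR]; 3 /a/ → [+RTR]; 2 /ṭ/ is itself a trigger — this domain ends here.
From /ṭ/ at 7 rightward: 8 /e/ → [+RTR]; 9 /a/ → [+RTR]; 10 /e/ → [+RTR]; 11 /i/ blocks.
From /ṭ/ at 7 leftward: 6 /e/ → [+RTR]; 5 /ṭ/ is itself a trigger — this domain ends here.
Targets with no active source: positions 12 13 stay [-emphatic].
[+RTR] positions on the surface: 1 2 3 4 5 6 7 8 9 10.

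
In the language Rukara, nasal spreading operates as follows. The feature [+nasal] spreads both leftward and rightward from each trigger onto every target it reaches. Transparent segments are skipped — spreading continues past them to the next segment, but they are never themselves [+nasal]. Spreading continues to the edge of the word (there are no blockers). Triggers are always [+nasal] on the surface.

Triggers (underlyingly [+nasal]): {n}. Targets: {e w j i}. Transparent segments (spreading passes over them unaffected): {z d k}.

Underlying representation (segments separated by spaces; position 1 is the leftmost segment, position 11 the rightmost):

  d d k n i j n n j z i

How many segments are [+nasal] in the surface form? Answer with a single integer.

From /n/ at 4 rightward: 5 /i/ → [+nasal]; 6 /j/ → [+nasal]; 7 /n/ is itself a trigger — this domain ends here.
From /n/ at 4 leftward: 3 /k/ transparent; 2 /d/ transparent; 1 /d/ transparent; word edge.
From /n/ at 7 rightward: 8 /n/ is itself a trigger — this domain ends here.
From /n/ at 7 leftward: 6 /j/ → [+nasal]; 5 /i/ → [+nasal]; 4 /n/ is itself a trigger — this domain ends here.
From /n/ at 8 rightward: 9 /j/ → [+nasal]; 10 /z/ transparent; 11 /i/ → [+nasal]; word edge.
From /n/ at 8 leftward: 7 /n/ is itself a trigger — this domain ends here.
[+nasal] positions on the surface: 4 5 6 7 8 9 11.

7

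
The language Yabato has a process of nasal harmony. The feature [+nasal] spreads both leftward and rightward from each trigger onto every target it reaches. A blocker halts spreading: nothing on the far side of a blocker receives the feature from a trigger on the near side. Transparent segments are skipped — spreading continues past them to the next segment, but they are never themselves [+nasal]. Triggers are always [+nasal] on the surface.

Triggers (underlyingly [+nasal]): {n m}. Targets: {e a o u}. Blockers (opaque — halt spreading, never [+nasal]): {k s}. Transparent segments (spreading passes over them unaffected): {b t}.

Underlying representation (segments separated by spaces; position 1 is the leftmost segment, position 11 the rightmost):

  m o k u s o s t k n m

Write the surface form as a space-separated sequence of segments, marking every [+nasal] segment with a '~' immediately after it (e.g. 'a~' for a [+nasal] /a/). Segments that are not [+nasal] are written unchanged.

m~ o~ k u s o s t k n~ m~

From /m/ at 1 rightward: 2 /o/ → [+nasal]; 3 /k/ blocks.
From /m/ at 1 leftward: word edge.
From /n/ at 10 rightward: 11 /m/ is itself a trigger — this domain ends here.
From /n/ at 10 leftward: 9 /k/ blocks.
From /m/ at 11 rightward: word edge.
From /m/ at 11 leftward: 10 /n/ is itself a trigger — this domain ends here.
Targets with no active source: positions 4 6 stay [-nasal].
[+nasal] positions on the surface: 1 2 10 11.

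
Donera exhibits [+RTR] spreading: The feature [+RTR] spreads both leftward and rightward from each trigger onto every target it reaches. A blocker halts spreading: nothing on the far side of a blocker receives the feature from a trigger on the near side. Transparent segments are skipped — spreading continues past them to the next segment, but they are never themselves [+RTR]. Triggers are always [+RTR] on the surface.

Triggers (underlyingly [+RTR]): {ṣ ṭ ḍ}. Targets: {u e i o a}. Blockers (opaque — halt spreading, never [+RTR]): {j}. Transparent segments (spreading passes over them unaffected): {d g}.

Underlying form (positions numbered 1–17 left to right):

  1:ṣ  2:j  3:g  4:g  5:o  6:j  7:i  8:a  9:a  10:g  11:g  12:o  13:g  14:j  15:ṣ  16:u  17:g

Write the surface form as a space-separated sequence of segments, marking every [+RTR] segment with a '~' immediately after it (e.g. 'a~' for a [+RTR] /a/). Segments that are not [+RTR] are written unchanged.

ṣ~ j g g o j i a a g g o g j ṣ~ u~ g

From /ṣ/ at 1 rightward: 2 /j/ blocks.
From /ṣ/ at 1 leftward: word edge.
From /ṣ/ at 15 rightward: 16 /u/ → [+RTR]; 17 /g/ transparent; word edge.
From /ṣ/ at 15 leftward: 14 /j/ blocks.
Targets with no active source: positions 5 7 8 9 12 stay [-emphatic].
[+RTR] positions on the surface: 1 15 16.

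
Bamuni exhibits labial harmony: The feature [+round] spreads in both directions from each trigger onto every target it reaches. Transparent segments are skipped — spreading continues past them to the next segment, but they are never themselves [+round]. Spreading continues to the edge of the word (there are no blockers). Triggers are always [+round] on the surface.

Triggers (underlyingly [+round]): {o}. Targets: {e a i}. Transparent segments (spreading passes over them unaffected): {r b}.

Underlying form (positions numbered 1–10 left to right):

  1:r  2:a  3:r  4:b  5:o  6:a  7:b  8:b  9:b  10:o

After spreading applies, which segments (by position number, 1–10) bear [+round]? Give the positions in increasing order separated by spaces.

From /o/ at 5 rightward: 6 /a/ → [+round]; 7 /b/ transparent; 8 /b/ transparent; 9 /b/ transparent; 10 /o/ is itself a trigger — this domain ends here.
From /o/ at 5 leftward: 4 /b/ transparent; 3 /r/ transparent; 2 /a/ → [+round]; 1 /r/ transparent; word edge.
From /o/ at 10 rightward: word edge.
From /o/ at 10 leftward: 9 /b/ transparent; 8 /b/ transparent; 7 /b/ transparent; 6 /a/ → [+round]; 5 /o/ is itself a trigger — this domain ends here.

2 5 6 10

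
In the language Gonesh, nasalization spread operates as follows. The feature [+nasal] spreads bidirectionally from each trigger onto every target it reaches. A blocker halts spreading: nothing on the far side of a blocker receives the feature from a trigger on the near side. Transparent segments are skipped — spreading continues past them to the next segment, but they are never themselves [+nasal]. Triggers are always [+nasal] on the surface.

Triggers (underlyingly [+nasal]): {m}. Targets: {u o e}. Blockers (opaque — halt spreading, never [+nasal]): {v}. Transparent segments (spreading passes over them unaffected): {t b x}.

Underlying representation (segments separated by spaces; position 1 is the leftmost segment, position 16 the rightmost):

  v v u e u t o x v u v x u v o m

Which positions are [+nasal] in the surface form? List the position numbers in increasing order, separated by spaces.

15 16

From /m/ at 16 rightward: word edge.
From /m/ at 16 leftward: 15 /o/ → [+nasal]; 14 /v/ blocks.
Targets with no active source: positions 3 4 5 7 10 13 stay [-nasal].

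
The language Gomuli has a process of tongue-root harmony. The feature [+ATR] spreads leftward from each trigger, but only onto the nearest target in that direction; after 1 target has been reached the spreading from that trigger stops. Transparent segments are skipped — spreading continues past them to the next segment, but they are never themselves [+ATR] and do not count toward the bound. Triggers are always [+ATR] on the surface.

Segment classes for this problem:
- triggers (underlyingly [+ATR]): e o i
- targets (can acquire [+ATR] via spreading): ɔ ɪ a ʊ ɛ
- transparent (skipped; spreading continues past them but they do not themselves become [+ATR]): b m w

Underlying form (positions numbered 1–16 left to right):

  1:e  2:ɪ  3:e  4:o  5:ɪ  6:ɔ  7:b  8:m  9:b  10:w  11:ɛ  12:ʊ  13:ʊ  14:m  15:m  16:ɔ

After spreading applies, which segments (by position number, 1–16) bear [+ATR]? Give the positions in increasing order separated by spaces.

1 2 3 4

From /e/ at 1 leftward: word edge.
From /e/ at 3 leftward: 2 /ɪ/ → [+ATR]; bound reached.
From /o/ at 4 leftward: 3 /e/ is itself a trigger — this domain ends here.
Targets with no active source: positions 5 6 11 12 13 16 stay [-ATR].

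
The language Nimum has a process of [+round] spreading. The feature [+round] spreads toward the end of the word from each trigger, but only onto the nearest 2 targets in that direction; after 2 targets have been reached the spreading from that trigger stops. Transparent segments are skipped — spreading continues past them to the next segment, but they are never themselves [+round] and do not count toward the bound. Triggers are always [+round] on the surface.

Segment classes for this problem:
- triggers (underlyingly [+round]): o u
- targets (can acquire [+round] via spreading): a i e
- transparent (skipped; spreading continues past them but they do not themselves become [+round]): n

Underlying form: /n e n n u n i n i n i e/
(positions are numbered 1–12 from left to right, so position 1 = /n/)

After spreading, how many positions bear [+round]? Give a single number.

3

From /u/ at 5 rightward: 6 /n/ transparent; 7 /i/ → [+round]; 8 /n/ transparent; 9 /i/ → [+round]; bound reached.
Targets with no active source: positions 2 11 12 stay [-round].
[+round] positions on the surface: 5 7 9.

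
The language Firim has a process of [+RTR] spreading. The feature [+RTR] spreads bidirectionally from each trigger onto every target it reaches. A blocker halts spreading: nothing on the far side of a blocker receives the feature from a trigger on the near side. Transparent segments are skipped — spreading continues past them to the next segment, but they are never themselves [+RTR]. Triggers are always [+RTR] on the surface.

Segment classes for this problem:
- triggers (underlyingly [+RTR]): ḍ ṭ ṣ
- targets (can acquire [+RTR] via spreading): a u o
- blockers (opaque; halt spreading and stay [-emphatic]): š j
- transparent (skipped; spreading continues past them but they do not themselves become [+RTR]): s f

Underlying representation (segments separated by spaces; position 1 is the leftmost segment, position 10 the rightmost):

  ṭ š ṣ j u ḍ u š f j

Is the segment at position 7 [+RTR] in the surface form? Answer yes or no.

From /ṭ/ at 1 rightward: 2 /š/ blocks.
From /ṭ/ at 1 leftward: word edge.
From /ṣ/ at 3 rightward: 4 /j/ blocks.
From /ṣ/ at 3 leftward: 2 /š/ blocks.
From /ḍ/ at 6 rightward: 7 /u/ → [+RTR]; 8 /š/ blocks.
From /ḍ/ at 6 leftward: 5 /u/ → [+RTR]; 4 /j/ blocks.
[+RTR] positions on the surface: 1 3 5 6 7.

yes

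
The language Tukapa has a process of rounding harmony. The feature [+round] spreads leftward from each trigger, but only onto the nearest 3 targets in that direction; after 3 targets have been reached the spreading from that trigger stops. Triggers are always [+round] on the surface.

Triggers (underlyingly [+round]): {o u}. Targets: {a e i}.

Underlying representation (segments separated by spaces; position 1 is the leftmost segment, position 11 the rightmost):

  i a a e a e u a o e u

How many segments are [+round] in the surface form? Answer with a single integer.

From /u/ at 7 leftward: 6 /e/ → [+round]; 5 /a/ → [+round]; 4 /e/ → [+round]; bound reached.
From /o/ at 9 leftward: 8 /a/ → [+round]; 7 /u/ is itself a trigger — this domain ends here.
From /u/ at 11 leftward: 10 /e/ → [+round]; 9 /o/ is itself a trigger — this domain ends here.
Targets with no active source: positions 1 2 3 stay [-round].
[+round] positions on the surface: 4 5 6 7 8 9 10 11.

8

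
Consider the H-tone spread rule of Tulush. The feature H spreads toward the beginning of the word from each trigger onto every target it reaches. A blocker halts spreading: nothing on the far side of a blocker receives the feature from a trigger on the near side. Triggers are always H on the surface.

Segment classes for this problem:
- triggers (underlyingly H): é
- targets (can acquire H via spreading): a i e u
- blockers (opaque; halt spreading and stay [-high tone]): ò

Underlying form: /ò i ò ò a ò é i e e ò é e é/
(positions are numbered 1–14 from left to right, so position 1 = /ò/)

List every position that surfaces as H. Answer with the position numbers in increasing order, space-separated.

7 12 13 14

From /é/ at 7 leftward: 6 /ò/ blocks.
From /é/ at 12 leftward: 11 /ò/ blocks.
From /é/ at 14 leftward: 13 /e/ → H; 12 /é/ is itself a trigger — this domain ends here.
Targets with no active source: positions 2 5 8 9 10 stay [-high tone].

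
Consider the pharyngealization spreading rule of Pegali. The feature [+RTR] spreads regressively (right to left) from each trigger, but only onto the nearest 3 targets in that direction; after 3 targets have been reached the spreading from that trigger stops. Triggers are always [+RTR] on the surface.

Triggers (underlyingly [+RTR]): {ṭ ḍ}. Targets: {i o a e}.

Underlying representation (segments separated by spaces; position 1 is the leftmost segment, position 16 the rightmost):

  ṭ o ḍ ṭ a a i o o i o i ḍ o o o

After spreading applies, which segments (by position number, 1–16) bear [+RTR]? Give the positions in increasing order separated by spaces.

From /ṭ/ at 1 leftward: word edge.
From /ḍ/ at 3 leftward: 2 /o/ → [+RTR]; 1 /ṭ/ is itself a trigger — this domain ends here.
From /ṭ/ at 4 leftward: 3 /ḍ/ is itself a trigger — this domain ends here.
From /ḍ/ at 13 leftward: 12 /i/ → [+RTR]; 11 /o/ → [+RTR]; 10 /i/ → [+RTR]; bound reached.
Targets with no active source: positions 5 6 7 8 9 14 15 16 stay [-emphatic].

1 2 3 4 10 11 12 13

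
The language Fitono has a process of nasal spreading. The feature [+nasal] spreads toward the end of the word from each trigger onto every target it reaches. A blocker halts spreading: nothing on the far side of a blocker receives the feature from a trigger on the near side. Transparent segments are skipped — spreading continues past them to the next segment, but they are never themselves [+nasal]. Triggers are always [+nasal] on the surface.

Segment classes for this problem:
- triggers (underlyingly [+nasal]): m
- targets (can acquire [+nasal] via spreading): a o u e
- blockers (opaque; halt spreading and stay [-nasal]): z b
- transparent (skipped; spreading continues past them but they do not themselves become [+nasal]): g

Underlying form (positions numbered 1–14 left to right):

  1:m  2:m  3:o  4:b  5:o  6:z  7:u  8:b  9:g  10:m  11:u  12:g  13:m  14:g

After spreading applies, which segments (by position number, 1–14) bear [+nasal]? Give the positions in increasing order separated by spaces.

1 2 3 10 11 13

From /m/ at 1 rightward: 2 /m/ is itself a trigger — this domain ends here.
From /m/ at 2 rightward: 3 /o/ → [+nasal]; 4 /b/ blocks.
From /m/ at 10 rightward: 11 /u/ → [+nasal]; 12 /g/ transparent; 13 /m/ is itself a trigger — this domain ends here.
From /m/ at 13 rightward: 14 /g/ transparent; word edge.
Targets with no active source: positions 5 7 stay [-nasal].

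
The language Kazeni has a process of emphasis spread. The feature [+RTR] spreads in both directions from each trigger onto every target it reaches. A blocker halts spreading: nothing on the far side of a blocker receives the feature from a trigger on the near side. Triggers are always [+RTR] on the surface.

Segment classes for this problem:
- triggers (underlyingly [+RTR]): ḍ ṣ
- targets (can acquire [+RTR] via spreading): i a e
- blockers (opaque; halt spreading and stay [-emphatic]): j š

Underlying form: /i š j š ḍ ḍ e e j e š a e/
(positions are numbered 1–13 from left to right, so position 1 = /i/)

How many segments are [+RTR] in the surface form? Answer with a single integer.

From /ḍ/ at 5 rightward: 6 /ḍ/ is itself a trigger — this domain ends here.
From /ḍ/ at 5 leftward: 4 /š/ blocks.
From /ḍ/ at 6 rightward: 7 /e/ → [+RTR]; 8 /e/ → [+RTR]; 9 /j/ blocks.
From /ḍ/ at 6 leftward: 5 /ḍ/ is itself a trigger — this domain ends here.
Targets with no active source: positions 1 10 12 13 stay [-emphatic].
[+RTR] positions on the surface: 5 6 7 8.

4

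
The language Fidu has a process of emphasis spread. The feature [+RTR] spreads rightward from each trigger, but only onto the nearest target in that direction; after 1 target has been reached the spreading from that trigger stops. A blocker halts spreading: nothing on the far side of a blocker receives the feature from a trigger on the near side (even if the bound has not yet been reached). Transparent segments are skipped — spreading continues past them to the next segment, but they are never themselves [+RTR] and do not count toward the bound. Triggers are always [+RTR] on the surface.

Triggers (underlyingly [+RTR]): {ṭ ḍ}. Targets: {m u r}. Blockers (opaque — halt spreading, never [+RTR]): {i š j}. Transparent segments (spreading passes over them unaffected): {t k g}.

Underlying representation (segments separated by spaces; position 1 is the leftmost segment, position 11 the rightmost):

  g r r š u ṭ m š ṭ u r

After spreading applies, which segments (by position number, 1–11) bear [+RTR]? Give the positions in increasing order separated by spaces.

From /ṭ/ at 6 rightward: 7 /m/ → [+RTR]; bound reached.
From /ṭ/ at 9 rightward: 10 /u/ → [+RTR]; bound reached.
Targets with no active source: positions 2 3 5 11 stay [-emphatic].

6 7 9 10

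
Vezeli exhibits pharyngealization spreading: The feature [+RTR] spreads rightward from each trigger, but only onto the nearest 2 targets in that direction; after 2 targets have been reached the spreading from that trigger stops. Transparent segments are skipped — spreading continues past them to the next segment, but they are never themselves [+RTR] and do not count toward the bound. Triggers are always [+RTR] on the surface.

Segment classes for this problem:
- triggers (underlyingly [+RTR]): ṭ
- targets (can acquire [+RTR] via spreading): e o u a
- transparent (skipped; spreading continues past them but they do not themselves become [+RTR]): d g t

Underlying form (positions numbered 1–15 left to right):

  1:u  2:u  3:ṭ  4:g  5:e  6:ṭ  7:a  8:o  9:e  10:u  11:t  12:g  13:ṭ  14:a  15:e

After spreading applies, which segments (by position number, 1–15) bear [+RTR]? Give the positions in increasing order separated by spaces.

3 5 6 7 8 13 14 15

From /ṭ/ at 3 rightward: 4 /g/ transparent; 5 /e/ → [+RTR]; 6 /ṭ/ is itself a trigger — this domain ends here.
From /ṭ/ at 6 rightward: 7 /a/ → [+RTR]; 8 /o/ → [+RTR]; bound reached.
From /ṭ/ at 13 rightward: 14 /a/ → [+RTR]; 15 /e/ → [+RTR]; bound reached.
Targets with no active source: positions 1 2 9 10 stay [-emphatic].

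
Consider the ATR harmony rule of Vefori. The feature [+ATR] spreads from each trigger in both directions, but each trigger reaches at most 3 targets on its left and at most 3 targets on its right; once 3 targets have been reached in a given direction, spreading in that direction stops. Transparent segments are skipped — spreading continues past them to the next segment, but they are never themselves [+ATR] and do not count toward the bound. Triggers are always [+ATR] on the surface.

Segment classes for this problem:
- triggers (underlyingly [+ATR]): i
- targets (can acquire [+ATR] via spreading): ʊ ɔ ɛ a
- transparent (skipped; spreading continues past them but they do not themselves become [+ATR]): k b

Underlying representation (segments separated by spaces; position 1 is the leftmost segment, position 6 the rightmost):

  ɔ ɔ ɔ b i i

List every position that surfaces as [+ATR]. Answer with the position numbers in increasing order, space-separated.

From /i/ at 5 rightward: 6 /i/ is itself a trigger — this domain ends here.
From /i/ at 5 leftward: 4 /b/ transparent; 3 /ɔ/ → [+ATR]; 2 /ɔ/ → [+ATR]; 1 /ɔ/ → [+ATR]; bound reached.
From /i/ at 6 rightward: word edge.
From /i/ at 6 leftward: 5 /i/ is itself a trigger — this domain ends here.

1 2 3 5 6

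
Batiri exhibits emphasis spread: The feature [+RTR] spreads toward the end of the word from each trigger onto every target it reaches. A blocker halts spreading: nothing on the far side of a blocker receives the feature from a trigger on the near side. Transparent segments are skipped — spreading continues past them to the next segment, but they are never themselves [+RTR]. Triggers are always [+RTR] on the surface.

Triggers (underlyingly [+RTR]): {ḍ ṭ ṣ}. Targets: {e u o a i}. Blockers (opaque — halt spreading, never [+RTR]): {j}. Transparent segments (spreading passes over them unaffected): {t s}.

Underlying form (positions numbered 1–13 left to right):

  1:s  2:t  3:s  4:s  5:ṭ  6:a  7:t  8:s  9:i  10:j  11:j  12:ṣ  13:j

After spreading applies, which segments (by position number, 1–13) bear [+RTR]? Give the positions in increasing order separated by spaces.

5 6 9 12

From /ṭ/ at 5 rightward: 6 /a/ → [+RTR]; 7 /t/ transparent; 8 /s/ transparent; 9 /i/ → [+RTR]; 10 /j/ blocks.
From /ṣ/ at 12 rightward: 13 /j/ blocks.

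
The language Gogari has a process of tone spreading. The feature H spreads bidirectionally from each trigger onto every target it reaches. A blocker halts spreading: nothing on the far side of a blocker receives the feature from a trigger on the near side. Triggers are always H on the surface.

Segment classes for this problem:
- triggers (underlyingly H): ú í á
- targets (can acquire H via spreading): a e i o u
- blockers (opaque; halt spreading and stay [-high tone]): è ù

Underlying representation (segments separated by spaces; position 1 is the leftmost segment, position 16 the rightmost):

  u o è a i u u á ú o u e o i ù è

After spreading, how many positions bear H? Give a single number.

11

From /á/ at 8 rightward: 9 /ú/ is itself a trigger — this domain ends here.
From /á/ at 8 leftward: 7 /u/ → H; 6 /u/ → H; 5 /i/ → H; 4 /a/ → H; 3 /è/ blocks.
From /ú/ at 9 rightward: 10 /o/ → H; 11 /u/ → H; 12 /e/ → H; 13 /o/ → H; 14 /i/ → H; 15 /ù/ blocks.
From /ú/ at 9 leftward: 8 /á/ is itself a trigger — this domain ends here.
Targets with no active source: positions 1 2 stay [-high tone].
H positions on the surface: 4 5 6 7 8 9 10 11 12 13 14.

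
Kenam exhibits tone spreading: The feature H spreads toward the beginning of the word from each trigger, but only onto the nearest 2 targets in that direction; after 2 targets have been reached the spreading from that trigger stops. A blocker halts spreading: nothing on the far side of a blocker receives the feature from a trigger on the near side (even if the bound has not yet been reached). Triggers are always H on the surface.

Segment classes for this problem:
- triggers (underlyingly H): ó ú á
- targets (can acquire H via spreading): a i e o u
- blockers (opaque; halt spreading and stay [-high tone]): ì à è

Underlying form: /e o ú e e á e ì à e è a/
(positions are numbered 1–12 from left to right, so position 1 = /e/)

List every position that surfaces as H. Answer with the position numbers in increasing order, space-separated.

1 2 3 4 5 6

From /ú/ at 3 leftward: 2 /o/ → H; 1 /e/ → H; bound reached.
From /á/ at 6 leftward: 5 /e/ → H; 4 /e/ → H; bound reached.
Targets with no active source: positions 7 10 12 stay [-high tone].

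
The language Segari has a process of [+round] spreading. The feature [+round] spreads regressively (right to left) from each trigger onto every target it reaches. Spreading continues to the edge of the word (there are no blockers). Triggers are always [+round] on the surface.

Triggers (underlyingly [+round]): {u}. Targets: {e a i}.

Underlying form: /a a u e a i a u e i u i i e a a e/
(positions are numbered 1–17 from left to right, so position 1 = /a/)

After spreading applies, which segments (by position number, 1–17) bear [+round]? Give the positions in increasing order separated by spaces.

From /u/ at 3 leftward: 2 /a/ → [+round]; 1 /a/ → [+round]; word edge.
From /u/ at 8 leftward: 7 /a/ → [+round]; 6 /i/ → [+round]; 5 /a/ → [+round]; 4 /e/ → [+round]; 3 /u/ is itself a trigger — this domain ends here.
From /u/ at 11 leftward: 10 /i/ → [+round]; 9 /e/ → [+round]; 8 /u/ is itself a trigger — this domain ends here.
Targets with no active source: positions 12 13 14 15 16 17 stay [-round].

1 2 3 4 5 6 7 8 9 10 11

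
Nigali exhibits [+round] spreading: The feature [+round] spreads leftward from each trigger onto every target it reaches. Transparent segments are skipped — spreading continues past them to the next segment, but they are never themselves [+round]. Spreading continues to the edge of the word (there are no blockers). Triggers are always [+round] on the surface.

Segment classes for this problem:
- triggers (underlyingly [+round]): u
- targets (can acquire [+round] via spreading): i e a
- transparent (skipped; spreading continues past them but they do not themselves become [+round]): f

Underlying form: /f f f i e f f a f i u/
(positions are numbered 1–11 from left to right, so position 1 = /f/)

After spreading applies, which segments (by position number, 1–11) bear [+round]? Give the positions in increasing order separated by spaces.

4 5 8 10 11

From /u/ at 11 leftward: 10 /i/ → [+round]; 9 /f/ transparent; 8 /a/ → [+round]; 7 /f/ transparent; 6 /f/ transparent; 5 /e/ → [+round]; 4 /i/ → [+round]; 3 /f/ transparent; 2 /f/ transparent; 1 /f/ transparent; word edge.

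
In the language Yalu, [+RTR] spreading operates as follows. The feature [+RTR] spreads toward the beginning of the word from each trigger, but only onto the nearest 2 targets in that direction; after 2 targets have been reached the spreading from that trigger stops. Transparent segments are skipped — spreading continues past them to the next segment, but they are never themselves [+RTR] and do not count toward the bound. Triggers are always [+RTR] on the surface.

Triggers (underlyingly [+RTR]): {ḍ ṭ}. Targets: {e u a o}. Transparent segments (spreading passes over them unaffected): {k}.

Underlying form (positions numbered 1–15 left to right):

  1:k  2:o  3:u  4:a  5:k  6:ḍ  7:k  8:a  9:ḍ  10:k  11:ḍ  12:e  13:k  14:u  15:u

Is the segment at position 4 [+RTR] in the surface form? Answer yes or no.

yes

From /ḍ/ at 6 leftward: 5 /k/ transparent; 4 /a/ → [+RTR]; 3 /u/ → [+RTR]; bound reached.
From /ḍ/ at 9 leftward: 8 /a/ → [+RTR]; 7 /k/ transparent; 6 /ḍ/ is itself a trigger — this domain ends here.
From /ḍ/ at 11 leftward: 10 /k/ transparent; 9 /ḍ/ is itself a trigger — this domain ends here.
Targets with no active source: positions 2 12 14 15 stay [-emphatic].
[+RTR] positions on the surface: 3 4 6 8 9 11.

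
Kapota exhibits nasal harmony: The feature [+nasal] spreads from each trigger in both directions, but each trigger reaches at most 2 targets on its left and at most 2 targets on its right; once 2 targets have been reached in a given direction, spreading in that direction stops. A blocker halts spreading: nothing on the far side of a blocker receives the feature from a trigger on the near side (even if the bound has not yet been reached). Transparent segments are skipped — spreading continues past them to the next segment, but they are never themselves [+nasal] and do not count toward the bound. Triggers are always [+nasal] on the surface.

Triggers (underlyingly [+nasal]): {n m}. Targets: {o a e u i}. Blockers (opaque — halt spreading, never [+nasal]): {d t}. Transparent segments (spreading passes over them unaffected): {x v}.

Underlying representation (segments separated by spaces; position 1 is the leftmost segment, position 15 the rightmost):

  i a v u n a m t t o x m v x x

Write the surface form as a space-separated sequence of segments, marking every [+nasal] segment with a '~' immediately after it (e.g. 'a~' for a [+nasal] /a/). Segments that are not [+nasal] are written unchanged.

i a~ v u~ n~ a~ m~ t t o~ x m~ v x x

From /n/ at 5 rightward: 6 /a/ → [+nasal]; 7 /m/ is itself a trigger — this domain ends here.
From /n/ at 5 leftward: 4 /u/ → [+nasal]; 3 /v/ transparent; 2 /a/ → [+nasal]; bound reached.
From /m/ at 7 rightward: 8 /t/ blocks.
From /m/ at 7 leftward: 6 /a/ → [+nasal]; 5 /n/ is itself a trigger — this domain ends here.
From /m/ at 12 rightward: 13 /v/ transparent; 14 /x/ transparent; 15 /x/ transparent; word edge.
From /m/ at 12 leftward: 11 /x/ transparent; 10 /o/ → [+nasal]; 9 /t/ blocks.
Target with no active source: position 1 stays [-nasal].
[+nasal] positions on the surface: 2 4 5 6 7 10 12.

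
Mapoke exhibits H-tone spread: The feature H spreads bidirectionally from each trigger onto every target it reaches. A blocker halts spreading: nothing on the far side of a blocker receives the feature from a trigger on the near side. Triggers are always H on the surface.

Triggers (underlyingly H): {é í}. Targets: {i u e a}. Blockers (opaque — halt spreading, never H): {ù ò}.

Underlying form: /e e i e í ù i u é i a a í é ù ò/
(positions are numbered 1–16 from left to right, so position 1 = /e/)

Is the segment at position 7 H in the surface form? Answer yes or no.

From /í/ at 5 rightward: 6 /ù/ blocks.
From /í/ at 5 leftward: 4 /e/ → H; 3 /i/ → H; 2 /e/ → H; 1 /e/ → H; word edge.
From /é/ at 9 rightward: 10 /i/ → H; 11 /a/ → H; 12 /a/ → H; 13 /í/ is itself a trigger — this domain ends here.
From /é/ at 9 leftward: 8 /u/ → H; 7 /i/ → H; 6 /ù/ blocks.
From /í/ at 13 rightward: 14 /é/ is itself a trigger — this domain ends here.
From /í/ at 13 leftward: 12 /a/ → H; 11 /a/ → H; 10 /i/ → H; 9 /é/ is itself a trigger — this domain ends here.
From /é/ at 14 rightward: 15 /ù/ blocks.
From /é/ at 14 leftward: 13 /í/ is itself a trigger — this domain ends here.
H positions on the surface: 1 2 3 4 5 7 8 9 10 11 12 13 14.

yes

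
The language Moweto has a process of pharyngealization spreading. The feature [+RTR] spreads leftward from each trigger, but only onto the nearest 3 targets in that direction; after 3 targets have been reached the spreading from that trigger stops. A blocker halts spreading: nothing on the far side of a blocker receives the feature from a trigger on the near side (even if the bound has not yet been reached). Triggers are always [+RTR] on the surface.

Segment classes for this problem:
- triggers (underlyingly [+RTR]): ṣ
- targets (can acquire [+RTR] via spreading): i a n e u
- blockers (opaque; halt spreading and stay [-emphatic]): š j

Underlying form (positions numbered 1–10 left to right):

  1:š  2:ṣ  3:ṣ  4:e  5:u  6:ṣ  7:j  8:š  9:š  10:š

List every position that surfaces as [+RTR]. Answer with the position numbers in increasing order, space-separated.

From /ṣ/ at 2 leftward: 1 /š/ blocks.
From /ṣ/ at 3 leftward: 2 /ṣ/ is itself a trigger — this domain ends here.
From /ṣ/ at 6 leftward: 5 /u/ → [+RTR]; 4 /e/ → [+RTR]; 3 /ṣ/ is itself a trigger — this domain ends here.

2 3 4 5 6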